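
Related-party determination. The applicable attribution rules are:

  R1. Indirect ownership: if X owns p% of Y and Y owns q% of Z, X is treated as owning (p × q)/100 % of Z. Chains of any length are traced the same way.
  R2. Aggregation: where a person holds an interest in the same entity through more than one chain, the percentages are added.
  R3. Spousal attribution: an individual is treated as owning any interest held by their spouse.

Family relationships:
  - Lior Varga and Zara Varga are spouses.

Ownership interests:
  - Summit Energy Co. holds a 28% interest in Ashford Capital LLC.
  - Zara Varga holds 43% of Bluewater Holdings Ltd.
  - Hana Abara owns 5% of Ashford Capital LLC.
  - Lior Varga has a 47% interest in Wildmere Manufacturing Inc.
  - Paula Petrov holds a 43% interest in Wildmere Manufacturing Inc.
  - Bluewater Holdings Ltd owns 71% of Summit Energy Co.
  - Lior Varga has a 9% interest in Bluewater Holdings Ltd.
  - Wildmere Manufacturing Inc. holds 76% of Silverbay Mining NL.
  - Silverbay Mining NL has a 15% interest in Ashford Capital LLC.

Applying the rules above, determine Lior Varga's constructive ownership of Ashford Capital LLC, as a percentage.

By spousal attribution (R3), Lior Varga is treated as also owning Zara Varga's interest in Bluewater Holdings Ltd, giving 9% + 43% = 52%.
Chain via Wildmere Manufacturing Inc. → Silverbay Mining NL (R1): 47% × 76% × 15% = 5.358% of Ashford Capital LLC.
Chain via Bluewater Holdings Ltd → Summit Energy Co. (R1): 52% × 71% × 28% = 10.3376% of Ashford Capital LLC.
Aggregating (R2): 5.358% + 10.3376% = 15.6956%.

15.6956%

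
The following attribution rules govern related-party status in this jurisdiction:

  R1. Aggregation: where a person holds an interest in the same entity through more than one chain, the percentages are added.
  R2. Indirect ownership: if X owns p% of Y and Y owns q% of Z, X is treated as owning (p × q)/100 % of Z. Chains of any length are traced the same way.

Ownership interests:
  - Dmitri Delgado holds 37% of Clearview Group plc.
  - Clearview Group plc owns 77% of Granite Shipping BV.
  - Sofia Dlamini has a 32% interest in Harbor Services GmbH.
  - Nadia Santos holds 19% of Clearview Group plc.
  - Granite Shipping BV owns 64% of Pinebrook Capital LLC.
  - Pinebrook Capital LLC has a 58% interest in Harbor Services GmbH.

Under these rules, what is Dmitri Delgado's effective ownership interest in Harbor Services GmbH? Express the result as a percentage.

Chain via Clearview Group plc → Granite Shipping BV → Pinebrook Capital LLC (R2): 37% × 77% × 64% × 58% = 10.575488% of Harbor Services GmbH.

10.575488%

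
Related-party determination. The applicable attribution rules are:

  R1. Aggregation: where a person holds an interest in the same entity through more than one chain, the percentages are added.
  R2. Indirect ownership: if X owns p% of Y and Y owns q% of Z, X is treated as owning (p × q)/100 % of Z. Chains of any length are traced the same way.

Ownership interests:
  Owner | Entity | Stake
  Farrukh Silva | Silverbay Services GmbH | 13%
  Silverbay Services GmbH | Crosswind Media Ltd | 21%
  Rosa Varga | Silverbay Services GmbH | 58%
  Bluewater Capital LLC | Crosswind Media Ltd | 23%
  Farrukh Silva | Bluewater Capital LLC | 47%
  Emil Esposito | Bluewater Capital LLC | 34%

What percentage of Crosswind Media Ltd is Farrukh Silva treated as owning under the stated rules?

Chain via Bluewater Capital LLC (R2): 47% × 23% = 10.81% of Crosswind Media Ltd.
Chain via Silverbay Services GmbH (R2): 13% × 21% = 2.73% of Crosswind Media Ltd.
Aggregating (R1): 10.81% + 2.73% = 13.54%.

13.54%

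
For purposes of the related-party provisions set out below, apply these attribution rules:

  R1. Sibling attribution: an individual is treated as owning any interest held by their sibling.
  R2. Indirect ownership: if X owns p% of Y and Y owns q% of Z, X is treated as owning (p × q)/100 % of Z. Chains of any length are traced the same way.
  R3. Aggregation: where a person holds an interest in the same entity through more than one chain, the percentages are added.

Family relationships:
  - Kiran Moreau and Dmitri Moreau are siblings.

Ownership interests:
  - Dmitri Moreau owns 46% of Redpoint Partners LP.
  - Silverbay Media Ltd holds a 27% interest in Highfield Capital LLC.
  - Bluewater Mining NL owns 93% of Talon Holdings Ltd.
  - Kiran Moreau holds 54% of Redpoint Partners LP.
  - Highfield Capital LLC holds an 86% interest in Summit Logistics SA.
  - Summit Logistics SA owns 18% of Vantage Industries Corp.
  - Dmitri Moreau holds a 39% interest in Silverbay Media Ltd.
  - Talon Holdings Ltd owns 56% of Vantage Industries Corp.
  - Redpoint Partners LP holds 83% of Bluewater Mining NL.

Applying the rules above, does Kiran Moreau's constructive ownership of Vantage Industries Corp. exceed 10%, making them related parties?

Yes

By sibling attribution (R1), Kiran Moreau is treated as also owning Dmitri Moreau's interest in Redpoint Partners LP, giving 54% + 46% = 100%.
By sibling attribution (R1), Kiran Moreau is treated as owning Dmitri Moreau's 39% interest in Silverbay Media Ltd.
Chain via Redpoint Partners LP → Bluewater Mining NL → Talon Holdings Ltd (R2): 100% × 83% × 93% × 56% = 43.2264% of Vantage Industries Corp.
Chain via Silverbay Media Ltd → Highfield Capital LLC → Summit Logistics SA (R2): 39% × 27% × 86% × 18% = 1.630044% of Vantage Industries Corp.
Aggregating (R3): 43.2264% + 1.630044% = 44.856444%.
44.856444% exceeds the 10% threshold, so Kiran is a related party to Vantage Industries Corp.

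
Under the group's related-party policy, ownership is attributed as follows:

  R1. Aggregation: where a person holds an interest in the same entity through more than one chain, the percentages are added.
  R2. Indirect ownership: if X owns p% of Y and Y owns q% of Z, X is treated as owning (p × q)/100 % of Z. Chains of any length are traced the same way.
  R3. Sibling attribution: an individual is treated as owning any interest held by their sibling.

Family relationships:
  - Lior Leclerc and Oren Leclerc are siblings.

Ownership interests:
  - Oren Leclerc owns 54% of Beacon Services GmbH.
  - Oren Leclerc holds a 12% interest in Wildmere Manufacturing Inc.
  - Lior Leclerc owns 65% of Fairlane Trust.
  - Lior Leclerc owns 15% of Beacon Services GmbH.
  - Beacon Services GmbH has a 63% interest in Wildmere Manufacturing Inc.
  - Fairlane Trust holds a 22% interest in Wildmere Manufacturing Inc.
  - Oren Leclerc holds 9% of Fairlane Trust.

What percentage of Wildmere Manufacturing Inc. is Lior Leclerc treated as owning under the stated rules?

71.75%

By sibling attribution (R3), Lior Leclerc is treated as also owning Oren Leclerc's interest in Fairlane Trust, giving 65% + 9% = 74%.
By sibling attribution (R3), Lior Leclerc is treated as also owning Oren Leclerc's interest in Beacon Services GmbH, giving 15% + 54% = 69%.
By sibling attribution (R3), Lior Leclerc is treated as owning Oren Leclerc's 12% interest in Wildmere Manufacturing Inc.
Chain via Fairlane Trust (R2): 74% × 22% = 16.28% of Wildmere Manufacturing Inc.
Chain via Beacon Services GmbH (R2): 69% × 63% = 43.47% of Wildmere Manufacturing Inc.
Direct interest in Wildmere Manufacturing Inc: 12%.
Aggregating (R1): 16.28% + 43.47% + 12% = 71.75%.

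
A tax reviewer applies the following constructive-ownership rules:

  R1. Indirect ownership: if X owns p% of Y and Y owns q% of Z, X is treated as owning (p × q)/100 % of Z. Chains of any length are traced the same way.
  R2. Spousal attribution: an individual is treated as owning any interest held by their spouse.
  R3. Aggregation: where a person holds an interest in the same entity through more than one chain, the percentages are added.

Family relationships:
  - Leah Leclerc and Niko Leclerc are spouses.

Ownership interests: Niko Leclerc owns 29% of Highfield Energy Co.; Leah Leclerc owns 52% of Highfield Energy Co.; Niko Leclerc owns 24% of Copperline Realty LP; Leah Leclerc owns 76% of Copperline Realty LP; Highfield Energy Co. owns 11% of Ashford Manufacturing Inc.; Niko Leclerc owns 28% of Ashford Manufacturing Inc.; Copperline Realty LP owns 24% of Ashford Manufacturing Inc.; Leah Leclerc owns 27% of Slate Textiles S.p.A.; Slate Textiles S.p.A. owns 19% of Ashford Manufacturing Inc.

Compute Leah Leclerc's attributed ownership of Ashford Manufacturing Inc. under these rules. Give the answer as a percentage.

By spousal attribution (R2), Leah Leclerc is treated as also owning Niko Leclerc's interest in Highfield Energy Co, giving 52% + 29% = 81%.
By spousal attribution (R2), Leah Leclerc is treated as also owning Niko Leclerc's interest in Copperline Realty LP, giving 76% + 24% = 100%.
By spousal attribution (R2), Leah Leclerc is treated as owning Niko Leclerc's 28% interest in Ashford Manufacturing Inc.
Chain via Highfield Energy Co. (R1): 81% × 11% = 8.91% of Ashford Manufacturing Inc.
Chain via Copperline Realty LP (R1): 100% × 24% = 24% of Ashford Manufacturing Inc.
Chain via Slate Textiles S.p.A. (R1): 27% × 19% = 5.13% of Ashford Manufacturing Inc.
Direct interest in Ashford Manufacturing Inc: 28%.
Aggregating (R3): 8.91% + 24% + 5.13% + 28% = 66.04%.

66.04%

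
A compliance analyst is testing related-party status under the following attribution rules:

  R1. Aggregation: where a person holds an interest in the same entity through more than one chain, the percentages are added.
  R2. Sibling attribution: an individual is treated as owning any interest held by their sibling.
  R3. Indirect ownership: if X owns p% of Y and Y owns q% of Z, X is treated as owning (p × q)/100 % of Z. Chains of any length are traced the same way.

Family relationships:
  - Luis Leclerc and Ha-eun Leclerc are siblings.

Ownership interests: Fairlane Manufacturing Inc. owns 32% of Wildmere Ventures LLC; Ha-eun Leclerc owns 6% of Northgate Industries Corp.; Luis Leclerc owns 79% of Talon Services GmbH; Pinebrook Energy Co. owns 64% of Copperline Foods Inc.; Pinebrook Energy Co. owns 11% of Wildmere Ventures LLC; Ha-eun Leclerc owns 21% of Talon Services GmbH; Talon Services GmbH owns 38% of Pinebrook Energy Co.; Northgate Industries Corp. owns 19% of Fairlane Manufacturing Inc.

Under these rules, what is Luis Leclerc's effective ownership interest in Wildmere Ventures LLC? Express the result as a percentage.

4.5448%

By sibling attribution (R2), Luis Leclerc is treated as also owning Ha-eun Leclerc's interest in Talon Services GmbH, giving 79% + 21% = 100%.
By sibling attribution (R2), Luis Leclerc is treated as owning Ha-eun Leclerc's 6% interest in Northgate Industries Corp.
Chain via Talon Services GmbH → Pinebrook Energy Co. (R3): 100% × 38% × 11% = 4.18% of Wildmere Ventures LLC.
Chain via Northgate Industries Corp. → Fairlane Manufacturing Inc. (R3): 6% × 19% × 32% = 0.3648% of Wildmere Ventures LLC.
Aggregating (R1): 4.18% + 0.3648% = 4.5448%.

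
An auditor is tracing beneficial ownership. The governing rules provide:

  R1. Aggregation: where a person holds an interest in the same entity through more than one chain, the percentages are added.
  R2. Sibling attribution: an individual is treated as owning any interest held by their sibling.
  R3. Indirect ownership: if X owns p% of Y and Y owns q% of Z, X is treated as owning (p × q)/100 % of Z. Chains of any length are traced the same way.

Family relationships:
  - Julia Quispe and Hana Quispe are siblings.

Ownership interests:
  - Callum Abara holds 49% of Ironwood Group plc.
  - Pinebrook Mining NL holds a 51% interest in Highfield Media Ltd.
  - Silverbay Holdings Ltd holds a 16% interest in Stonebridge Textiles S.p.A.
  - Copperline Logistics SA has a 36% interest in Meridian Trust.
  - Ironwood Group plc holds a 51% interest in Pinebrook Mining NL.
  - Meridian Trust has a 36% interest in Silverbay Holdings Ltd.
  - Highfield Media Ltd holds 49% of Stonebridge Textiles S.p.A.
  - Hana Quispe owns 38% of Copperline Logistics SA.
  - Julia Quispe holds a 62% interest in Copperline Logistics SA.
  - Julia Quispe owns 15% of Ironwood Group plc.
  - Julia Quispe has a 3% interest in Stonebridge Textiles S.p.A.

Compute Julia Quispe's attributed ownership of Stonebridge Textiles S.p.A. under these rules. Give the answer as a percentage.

By sibling attribution (R2), Julia Quispe is treated as also owning Hana Quispe's interest in Copperline Logistics SA, giving 62% + 38% = 100%.
Chain via Ironwood Group plc → Pinebrook Mining NL → Highfield Media Ltd (R3): 15% × 51% × 51% × 49% = 1.911735% of Stonebridge Textiles S.p.A.
Chain via Copperline Logistics SA → Meridian Trust → Silverbay Holdings Ltd (R3): 100% × 36% × 36% × 16% = 2.0736% of Stonebridge Textiles S.p.A.
Direct interest in Stonebridge Textiles S.p.A: 3%.
Aggregating (R1): 1.911735% + 2.0736% + 3% = 6.985335%.

6.985335%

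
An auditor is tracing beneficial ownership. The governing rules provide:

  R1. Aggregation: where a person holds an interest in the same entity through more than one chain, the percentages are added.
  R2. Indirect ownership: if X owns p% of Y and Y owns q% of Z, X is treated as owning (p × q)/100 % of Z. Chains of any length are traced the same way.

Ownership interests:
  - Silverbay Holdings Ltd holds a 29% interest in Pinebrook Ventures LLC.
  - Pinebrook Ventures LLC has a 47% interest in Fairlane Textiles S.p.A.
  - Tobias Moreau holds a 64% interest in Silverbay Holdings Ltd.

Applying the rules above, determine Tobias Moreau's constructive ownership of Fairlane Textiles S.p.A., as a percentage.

Chain via Silverbay Holdings Ltd → Pinebrook Ventures LLC (R2): 64% × 29% × 47% = 8.7232% of Fairlane Textiles S.p.A.

8.7232%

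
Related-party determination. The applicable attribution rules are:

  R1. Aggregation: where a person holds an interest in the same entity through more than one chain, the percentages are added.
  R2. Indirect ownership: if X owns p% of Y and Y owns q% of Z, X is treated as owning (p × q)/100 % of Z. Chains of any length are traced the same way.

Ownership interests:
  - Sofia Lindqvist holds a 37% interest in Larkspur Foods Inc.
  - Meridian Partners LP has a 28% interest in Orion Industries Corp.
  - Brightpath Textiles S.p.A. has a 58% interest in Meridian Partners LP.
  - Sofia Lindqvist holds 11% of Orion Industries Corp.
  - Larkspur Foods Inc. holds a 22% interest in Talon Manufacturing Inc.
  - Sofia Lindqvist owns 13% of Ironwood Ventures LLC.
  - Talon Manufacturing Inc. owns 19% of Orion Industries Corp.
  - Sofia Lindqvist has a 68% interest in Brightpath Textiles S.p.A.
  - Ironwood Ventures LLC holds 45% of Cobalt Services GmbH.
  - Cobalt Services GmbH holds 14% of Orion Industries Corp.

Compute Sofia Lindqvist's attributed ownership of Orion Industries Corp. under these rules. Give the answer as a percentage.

24.4088%

Chain via Larkspur Foods Inc. → Talon Manufacturing Inc. (R2): 37% × 22% × 19% = 1.5466% of Orion Industries Corp.
Chain via Brightpath Textiles S.p.A. → Meridian Partners LP (R2): 68% × 58% × 28% = 11.0432% of Orion Industries Corp.
Chain via Ironwood Ventures LLC → Cobalt Services GmbH (R2): 13% × 45% × 14% = 0.819% of Orion Industries Corp.
Direct interest in Orion Industries Corp: 11%.
Aggregating (R1): 1.5466% + 11.0432% + 0.819% + 11% = 24.4088%.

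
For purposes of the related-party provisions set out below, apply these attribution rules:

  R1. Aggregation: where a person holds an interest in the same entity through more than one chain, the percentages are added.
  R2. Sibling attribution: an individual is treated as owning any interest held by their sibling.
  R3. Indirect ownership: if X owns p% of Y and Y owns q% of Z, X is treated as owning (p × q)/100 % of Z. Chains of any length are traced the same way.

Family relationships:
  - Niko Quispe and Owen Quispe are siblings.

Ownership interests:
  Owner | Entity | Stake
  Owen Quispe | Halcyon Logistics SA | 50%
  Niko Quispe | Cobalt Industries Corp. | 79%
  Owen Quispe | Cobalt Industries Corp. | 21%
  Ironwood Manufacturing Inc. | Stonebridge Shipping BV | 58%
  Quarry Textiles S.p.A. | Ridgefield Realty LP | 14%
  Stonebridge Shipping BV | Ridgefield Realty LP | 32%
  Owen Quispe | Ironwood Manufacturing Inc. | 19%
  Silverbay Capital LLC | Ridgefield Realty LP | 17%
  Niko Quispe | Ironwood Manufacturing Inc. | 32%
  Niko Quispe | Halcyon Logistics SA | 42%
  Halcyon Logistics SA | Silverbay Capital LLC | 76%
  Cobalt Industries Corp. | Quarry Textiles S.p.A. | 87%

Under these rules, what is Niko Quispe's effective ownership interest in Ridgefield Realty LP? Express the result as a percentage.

By sibling attribution (R2), Niko Quispe is treated as also owning Owen Quispe's interest in Cobalt Industries Corp, giving 79% + 21% = 100%.
By sibling attribution (R2), Niko Quispe is treated as also owning Owen Quispe's interest in Halcyon Logistics SA, giving 42% + 50% = 92%.
By sibling attribution (R2), Niko Quispe is treated as also owning Owen Quispe's interest in Ironwood Manufacturing Inc, giving 32% + 19% = 51%.
Chain via Cobalt Industries Corp. → Quarry Textiles S.p.A. (R3): 100% × 87% × 14% = 12.18% of Ridgefield Realty LP.
Chain via Halcyon Logistics SA → Silverbay Capital LLC (R3): 92% × 76% × 17% = 11.8864% of Ridgefield Realty LP.
Chain via Ironwood Manufacturing Inc. → Stonebridge Shipping BV (R3): 51% × 58% × 32% = 9.4656% of Ridgefield Realty LP.
Aggregating (R1): 12.18% + 11.8864% + 9.4656% = 33.532%.

33.532%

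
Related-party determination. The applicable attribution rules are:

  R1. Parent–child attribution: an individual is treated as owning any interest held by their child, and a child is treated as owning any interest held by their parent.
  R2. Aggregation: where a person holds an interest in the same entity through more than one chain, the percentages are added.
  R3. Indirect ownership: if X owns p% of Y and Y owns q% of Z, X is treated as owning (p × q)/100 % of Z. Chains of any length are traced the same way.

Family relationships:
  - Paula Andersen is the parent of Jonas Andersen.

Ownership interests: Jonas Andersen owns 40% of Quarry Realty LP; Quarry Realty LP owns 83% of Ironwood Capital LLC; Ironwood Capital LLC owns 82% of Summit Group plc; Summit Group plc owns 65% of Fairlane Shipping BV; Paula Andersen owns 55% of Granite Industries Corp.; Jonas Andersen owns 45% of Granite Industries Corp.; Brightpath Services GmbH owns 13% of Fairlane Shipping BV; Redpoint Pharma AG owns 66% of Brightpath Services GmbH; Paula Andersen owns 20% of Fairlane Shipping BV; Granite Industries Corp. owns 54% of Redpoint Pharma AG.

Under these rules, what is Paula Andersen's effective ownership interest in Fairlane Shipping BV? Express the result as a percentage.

By parent–child attribution (R1), Paula Andersen is treated as also owning Jonas Andersen's interest in Granite Industries Corp, giving 55% + 45% = 100%.
By parent–child attribution (R1), Paula Andersen is treated as owning Jonas Andersen's 40% interest in Quarry Realty LP.
Chain via Granite Industries Corp. → Redpoint Pharma AG → Brightpath Services GmbH (R3): 100% × 54% × 66% × 13% = 4.6332% of Fairlane Shipping BV.
Direct interest in Fairlane Shipping BV: 20%.
Chain via Quarry Realty LP → Ironwood Capital LLC → Summit Group plc (R3): 40% × 83% × 82% × 65% = 17.6956% of Fairlane Shipping BV.
Aggregating (R2): 4.6332% + 20% + 17.6956% = 42.3288%.

42.3288%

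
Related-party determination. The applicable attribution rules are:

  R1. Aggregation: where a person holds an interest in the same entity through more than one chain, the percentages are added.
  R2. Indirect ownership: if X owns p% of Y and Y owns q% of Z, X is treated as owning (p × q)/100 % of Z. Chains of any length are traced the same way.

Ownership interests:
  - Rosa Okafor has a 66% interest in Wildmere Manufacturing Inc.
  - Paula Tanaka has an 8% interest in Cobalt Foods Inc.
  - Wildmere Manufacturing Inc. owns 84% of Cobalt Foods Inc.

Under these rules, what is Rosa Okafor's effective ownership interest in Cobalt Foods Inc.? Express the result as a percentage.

55.44%

Chain via Wildmere Manufacturing Inc. (R2): 66% × 84% = 55.44% of Cobalt Foods Inc.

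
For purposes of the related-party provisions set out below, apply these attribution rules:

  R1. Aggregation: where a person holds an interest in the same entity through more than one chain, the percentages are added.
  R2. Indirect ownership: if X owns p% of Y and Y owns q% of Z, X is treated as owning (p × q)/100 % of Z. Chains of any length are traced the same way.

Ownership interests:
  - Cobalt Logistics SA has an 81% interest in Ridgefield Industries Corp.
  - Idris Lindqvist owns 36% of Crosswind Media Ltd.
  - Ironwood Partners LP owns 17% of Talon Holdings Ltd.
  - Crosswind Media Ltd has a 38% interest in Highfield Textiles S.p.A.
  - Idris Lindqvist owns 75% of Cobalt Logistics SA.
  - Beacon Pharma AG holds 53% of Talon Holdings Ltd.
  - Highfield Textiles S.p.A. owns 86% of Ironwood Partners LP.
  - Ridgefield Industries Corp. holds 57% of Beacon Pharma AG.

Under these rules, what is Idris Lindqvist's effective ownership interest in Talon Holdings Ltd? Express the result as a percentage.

Chain via Crosswind Media Ltd → Highfield Textiles S.p.A. → Ironwood Partners LP (R2): 36% × 38% × 86% × 17% = 2.000016% of Talon Holdings Ltd.
Chain via Cobalt Logistics SA → Ridgefield Industries Corp. → Beacon Pharma AG (R2): 75% × 81% × 57% × 53% = 18.352575% of Talon Holdings Ltd.
Aggregating (R1): 2.000016% + 18.352575% = 20.352591%.

20.352591%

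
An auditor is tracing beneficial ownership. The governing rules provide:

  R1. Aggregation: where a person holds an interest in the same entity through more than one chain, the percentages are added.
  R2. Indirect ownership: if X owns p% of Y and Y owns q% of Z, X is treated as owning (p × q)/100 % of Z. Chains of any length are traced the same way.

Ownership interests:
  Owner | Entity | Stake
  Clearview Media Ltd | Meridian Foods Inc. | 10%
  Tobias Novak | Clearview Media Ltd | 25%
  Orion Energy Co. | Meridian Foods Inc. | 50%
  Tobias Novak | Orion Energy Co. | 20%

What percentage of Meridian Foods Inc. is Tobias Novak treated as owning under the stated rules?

Chain via Clearview Media Ltd (R2): 25% × 10% = 2.5% of Meridian Foods Inc.
Chain via Orion Energy Co. (R2): 20% × 50% = 10% of Meridian Foods Inc.
Aggregating (R1): 2.5% + 10% = 12.5%.

12.5%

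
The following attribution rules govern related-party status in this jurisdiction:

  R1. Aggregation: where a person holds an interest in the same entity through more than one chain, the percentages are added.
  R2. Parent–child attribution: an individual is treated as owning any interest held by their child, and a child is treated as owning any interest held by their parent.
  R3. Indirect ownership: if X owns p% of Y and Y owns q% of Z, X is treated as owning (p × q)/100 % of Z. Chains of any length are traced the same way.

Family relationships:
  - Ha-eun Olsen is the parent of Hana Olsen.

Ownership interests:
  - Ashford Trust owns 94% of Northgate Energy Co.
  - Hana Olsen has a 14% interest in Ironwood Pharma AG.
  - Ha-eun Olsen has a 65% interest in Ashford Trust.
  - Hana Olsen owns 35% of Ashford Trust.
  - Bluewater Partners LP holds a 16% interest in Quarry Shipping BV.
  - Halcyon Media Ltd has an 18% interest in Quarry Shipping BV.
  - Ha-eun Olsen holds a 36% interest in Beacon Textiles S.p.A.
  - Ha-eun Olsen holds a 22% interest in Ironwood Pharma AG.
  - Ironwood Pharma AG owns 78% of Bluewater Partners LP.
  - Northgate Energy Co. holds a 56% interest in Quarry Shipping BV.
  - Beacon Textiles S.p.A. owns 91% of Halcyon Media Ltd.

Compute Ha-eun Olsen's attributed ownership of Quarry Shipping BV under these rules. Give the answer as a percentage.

By parent–child attribution (R2), Ha-eun Olsen is treated as also owning Hana Olsen's interest in Ashford Trust, giving 65% + 35% = 100%.
By parent–child attribution (R2), Ha-eun Olsen is treated as also owning Hana Olsen's interest in Ironwood Pharma AG, giving 22% + 14% = 36%.
Chain via Ashford Trust → Northgate Energy Co. (R3): 100% × 94% × 56% = 52.64% of Quarry Shipping BV.
Chain via Beacon Textiles S.p.A. → Halcyon Media Ltd (R3): 36% × 91% × 18% = 5.8968% of Quarry Shipping BV.
Chain via Ironwood Pharma AG → Bluewater Partners LP (R3): 36% × 78% × 16% = 4.4928% of Quarry Shipping BV.
Aggregating (R1): 52.64% + 5.8968% + 4.4928% = 63.0296%.

63.0296%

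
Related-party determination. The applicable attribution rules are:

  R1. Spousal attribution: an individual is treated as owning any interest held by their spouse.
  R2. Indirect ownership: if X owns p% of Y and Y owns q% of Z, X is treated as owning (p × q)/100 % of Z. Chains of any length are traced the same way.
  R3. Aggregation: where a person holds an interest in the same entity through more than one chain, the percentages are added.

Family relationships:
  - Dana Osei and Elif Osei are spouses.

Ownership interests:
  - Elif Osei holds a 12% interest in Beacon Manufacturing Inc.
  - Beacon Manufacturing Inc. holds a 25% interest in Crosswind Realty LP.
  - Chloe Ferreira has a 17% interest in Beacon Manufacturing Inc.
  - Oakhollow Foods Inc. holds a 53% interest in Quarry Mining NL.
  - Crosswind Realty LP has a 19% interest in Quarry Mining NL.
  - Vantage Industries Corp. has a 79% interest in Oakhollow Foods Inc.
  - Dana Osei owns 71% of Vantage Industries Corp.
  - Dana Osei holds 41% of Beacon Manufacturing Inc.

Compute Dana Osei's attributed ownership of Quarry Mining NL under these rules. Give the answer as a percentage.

By spousal attribution (R1), Dana Osei is treated as also owning Elif Osei's interest in Beacon Manufacturing Inc, giving 41% + 12% = 53%.
Chain via Beacon Manufacturing Inc. → Crosswind Realty LP (R2): 53% × 25% × 19% = 2.5175% of Quarry Mining NL.
Chain via Vantage Industries Corp. → Oakhollow Foods Inc. (R2): 71% × 79% × 53% = 29.7277% of Quarry Mining NL.
Aggregating (R3): 2.5175% + 29.7277% = 32.2452%.

32.2452%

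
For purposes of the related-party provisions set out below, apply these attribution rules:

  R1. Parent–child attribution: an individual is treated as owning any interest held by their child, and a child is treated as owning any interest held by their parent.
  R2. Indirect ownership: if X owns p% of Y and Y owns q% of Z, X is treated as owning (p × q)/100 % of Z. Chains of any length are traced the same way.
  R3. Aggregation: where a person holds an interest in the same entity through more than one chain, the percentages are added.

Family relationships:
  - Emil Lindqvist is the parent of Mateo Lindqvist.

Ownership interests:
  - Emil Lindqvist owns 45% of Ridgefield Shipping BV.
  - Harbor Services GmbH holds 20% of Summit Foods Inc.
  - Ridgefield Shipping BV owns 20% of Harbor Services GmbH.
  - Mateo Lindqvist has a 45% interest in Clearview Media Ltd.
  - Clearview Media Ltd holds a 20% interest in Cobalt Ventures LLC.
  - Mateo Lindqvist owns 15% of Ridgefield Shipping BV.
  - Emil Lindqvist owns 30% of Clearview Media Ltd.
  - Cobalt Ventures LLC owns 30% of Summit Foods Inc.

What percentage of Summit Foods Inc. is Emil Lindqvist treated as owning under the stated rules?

6.9%

By parent–child attribution (R1), Emil Lindqvist is treated as also owning Mateo Lindqvist's interest in Ridgefield Shipping BV, giving 45% + 15% = 60%.
By parent–child attribution (R1), Emil Lindqvist is treated as also owning Mateo Lindqvist's interest in Clearview Media Ltd, giving 30% + 45% = 75%.
Chain via Ridgefield Shipping BV → Harbor Services GmbH (R2): 60% × 20% × 20% = 2.4% of Summit Foods Inc.
Chain via Clearview Media Ltd → Cobalt Ventures LLC (R2): 75% × 20% × 30% = 4.5% of Summit Foods Inc.
Aggregating (R3): 2.4% + 4.5% = 6.9%.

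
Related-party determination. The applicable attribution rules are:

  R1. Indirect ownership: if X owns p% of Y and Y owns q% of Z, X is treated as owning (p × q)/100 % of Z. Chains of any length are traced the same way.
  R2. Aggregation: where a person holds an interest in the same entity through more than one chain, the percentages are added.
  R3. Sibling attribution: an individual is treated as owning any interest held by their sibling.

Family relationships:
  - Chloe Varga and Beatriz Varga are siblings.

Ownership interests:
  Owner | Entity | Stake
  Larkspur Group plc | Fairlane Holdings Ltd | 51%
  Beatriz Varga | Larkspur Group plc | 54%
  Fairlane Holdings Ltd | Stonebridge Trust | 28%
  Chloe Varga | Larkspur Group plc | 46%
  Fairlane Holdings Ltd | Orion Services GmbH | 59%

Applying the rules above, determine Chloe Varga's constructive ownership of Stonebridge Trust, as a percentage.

14.28%

By sibling attribution (R3), Chloe Varga is treated as also owning Beatriz Varga's interest in Larkspur Group plc, giving 46% + 54% = 100%.
Chain via Larkspur Group plc → Fairlane Holdings Ltd (R1): 100% × 51% × 28% = 14.28% of Stonebridge Trust.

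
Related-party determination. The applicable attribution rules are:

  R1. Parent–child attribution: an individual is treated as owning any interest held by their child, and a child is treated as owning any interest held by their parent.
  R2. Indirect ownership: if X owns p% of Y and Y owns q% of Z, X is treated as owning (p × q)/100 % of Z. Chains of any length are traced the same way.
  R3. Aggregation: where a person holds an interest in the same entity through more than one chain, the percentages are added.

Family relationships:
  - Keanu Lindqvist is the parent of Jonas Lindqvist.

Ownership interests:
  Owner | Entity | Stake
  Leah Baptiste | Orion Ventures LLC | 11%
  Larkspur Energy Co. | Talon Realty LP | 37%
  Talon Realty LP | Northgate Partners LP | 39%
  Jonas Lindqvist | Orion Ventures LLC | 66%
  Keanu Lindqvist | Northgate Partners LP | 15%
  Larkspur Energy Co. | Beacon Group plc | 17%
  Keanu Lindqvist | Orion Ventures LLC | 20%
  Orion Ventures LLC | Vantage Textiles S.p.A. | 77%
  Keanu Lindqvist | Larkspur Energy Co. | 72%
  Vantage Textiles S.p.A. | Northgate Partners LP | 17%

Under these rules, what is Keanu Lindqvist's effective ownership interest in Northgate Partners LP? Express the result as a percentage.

36.647%

By parent–child attribution (R1), Keanu Lindqvist is treated as also owning Jonas Lindqvist's interest in Orion Ventures LLC, giving 20% + 66% = 86%.
Chain via Larkspur Energy Co. → Talon Realty LP (R2): 72% × 37% × 39% = 10.3896% of Northgate Partners LP.
Chain via Orion Ventures LLC → Vantage Textiles S.p.A. (R2): 86% × 77% × 17% = 11.2574% of Northgate Partners LP.
Direct interest in Northgate Partners LP: 15%.
Aggregating (R3): 10.3896% + 11.2574% + 15% = 36.647%.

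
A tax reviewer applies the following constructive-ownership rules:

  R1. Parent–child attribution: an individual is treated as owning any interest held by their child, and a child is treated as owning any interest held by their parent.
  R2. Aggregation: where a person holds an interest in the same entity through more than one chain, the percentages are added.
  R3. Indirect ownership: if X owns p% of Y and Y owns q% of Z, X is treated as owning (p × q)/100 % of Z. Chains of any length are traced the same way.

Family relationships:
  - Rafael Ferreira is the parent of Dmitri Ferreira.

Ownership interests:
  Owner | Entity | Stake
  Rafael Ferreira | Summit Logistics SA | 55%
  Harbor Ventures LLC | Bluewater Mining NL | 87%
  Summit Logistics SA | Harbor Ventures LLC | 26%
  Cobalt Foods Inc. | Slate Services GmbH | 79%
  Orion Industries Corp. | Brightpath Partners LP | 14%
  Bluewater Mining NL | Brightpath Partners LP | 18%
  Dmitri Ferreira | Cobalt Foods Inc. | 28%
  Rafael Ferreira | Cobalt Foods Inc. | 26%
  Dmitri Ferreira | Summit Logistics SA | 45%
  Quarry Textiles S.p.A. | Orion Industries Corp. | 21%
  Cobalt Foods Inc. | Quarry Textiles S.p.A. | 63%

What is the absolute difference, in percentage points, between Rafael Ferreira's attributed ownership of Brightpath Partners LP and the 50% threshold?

By parent–child attribution (R1), Rafael Ferreira is treated as also owning Dmitri Ferreira's interest in Summit Logistics SA, giving 55% + 45% = 100%.
By parent–child attribution (R1), Rafael Ferreira is treated as also owning Dmitri Ferreira's interest in Cobalt Foods Inc, giving 26% + 28% = 54%.
Chain via Summit Logistics SA → Harbor Ventures LLC → Bluewater Mining NL (R3): 100% × 26% × 87% × 18% = 4.0716% of Brightpath Partners LP.
Chain via Cobalt Foods Inc. → Quarry Textiles S.p.A. → Orion Industries Corp. (R3): 54% × 63% × 21% × 14% = 1.000188% of Brightpath Partners LP.
Aggregating (R2): 4.0716% + 1.000188% = 5.071788%.
5.071788% falls short of the 50% threshold by 44.928212 percentage points.

44.928212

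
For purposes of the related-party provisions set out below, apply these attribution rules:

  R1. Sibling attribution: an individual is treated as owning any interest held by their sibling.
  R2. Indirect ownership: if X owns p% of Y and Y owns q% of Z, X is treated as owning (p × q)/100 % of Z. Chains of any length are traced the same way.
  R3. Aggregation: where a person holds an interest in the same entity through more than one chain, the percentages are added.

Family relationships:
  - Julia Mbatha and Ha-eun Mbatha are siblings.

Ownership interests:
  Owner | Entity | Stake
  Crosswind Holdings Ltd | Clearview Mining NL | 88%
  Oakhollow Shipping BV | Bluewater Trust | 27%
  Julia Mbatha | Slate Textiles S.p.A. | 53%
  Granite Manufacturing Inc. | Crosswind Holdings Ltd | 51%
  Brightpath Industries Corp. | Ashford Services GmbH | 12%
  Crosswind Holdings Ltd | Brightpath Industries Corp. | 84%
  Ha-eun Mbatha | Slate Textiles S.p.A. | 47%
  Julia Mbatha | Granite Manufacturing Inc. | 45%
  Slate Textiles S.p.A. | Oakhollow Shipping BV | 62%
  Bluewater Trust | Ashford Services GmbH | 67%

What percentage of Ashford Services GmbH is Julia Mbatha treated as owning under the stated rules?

13.52916%

By sibling attribution (R1), Julia Mbatha is treated as also owning Ha-eun Mbatha's interest in Slate Textiles S.p.A, giving 53% + 47% = 100%.
Chain via Granite Manufacturing Inc. → Crosswind Holdings Ltd → Brightpath Industries Corp. (R2): 45% × 51% × 84% × 12% = 2.31336% of Ashford Services GmbH.
Chain via Slate Textiles S.p.A. → Oakhollow Shipping BV → Bluewater Trust (R2): 100% × 62% × 27% × 67% = 11.2158% of Ashford Services GmbH.
Aggregating (R3): 2.31336% + 11.2158% = 13.52916%.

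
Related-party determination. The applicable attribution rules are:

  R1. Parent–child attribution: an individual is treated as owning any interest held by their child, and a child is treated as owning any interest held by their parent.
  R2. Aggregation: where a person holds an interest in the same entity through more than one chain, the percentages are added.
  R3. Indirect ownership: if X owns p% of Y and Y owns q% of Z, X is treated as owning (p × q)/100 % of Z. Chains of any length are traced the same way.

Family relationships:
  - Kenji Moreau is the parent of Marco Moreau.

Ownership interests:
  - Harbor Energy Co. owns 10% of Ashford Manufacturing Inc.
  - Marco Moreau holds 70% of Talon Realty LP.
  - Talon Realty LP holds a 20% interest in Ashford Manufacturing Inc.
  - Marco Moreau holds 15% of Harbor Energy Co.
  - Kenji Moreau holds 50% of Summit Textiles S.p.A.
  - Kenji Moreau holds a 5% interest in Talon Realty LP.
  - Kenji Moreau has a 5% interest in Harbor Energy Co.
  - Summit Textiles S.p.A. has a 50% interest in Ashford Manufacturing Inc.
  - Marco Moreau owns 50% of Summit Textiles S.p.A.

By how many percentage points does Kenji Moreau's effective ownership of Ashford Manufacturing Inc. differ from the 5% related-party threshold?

62

By parent–child attribution (R1), Kenji Moreau is treated as also owning Marco Moreau's interest in Talon Realty LP, giving 5% + 70% = 75%.
By parent–child attribution (R1), Kenji Moreau is treated as also owning Marco Moreau's interest in Harbor Energy Co, giving 5% + 15% = 20%.
By parent–child attribution (R1), Kenji Moreau is treated as also owning Marco Moreau's interest in Summit Textiles S.p.A, giving 50% + 50% = 100%.
Chain via Talon Realty LP (R3): 75% × 20% = 15% of Ashford Manufacturing Inc.
Chain via Harbor Energy Co. (R3): 20% × 10% = 2% of Ashford Manufacturing Inc.
Chain via Summit Textiles S.p.A. (R3): 100% × 50% = 50% of Ashford Manufacturing Inc.
Aggregating (R2): 15% + 2% + 50% = 67%.
67% exceeds the 5% threshold by 62 percentage points.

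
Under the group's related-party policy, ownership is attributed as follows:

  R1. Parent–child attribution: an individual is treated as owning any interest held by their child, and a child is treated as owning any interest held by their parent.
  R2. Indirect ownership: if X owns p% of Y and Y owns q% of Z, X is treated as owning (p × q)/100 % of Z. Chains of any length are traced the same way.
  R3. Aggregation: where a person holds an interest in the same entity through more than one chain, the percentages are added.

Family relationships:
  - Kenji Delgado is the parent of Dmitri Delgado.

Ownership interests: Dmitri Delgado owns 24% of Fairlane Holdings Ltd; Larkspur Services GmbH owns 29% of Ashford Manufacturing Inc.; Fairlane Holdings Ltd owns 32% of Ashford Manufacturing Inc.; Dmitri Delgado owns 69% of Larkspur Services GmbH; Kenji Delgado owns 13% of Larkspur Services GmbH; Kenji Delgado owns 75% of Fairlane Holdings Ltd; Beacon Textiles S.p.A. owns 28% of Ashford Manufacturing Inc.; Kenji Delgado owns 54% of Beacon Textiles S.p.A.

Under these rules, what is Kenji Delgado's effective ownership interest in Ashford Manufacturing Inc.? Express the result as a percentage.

By parent–child attribution (R1), Kenji Delgado is treated as also owning Dmitri Delgado's interest in Fairlane Holdings Ltd, giving 75% + 24% = 99%.
By parent–child attribution (R1), Kenji Delgado is treated as also owning Dmitri Delgado's interest in Larkspur Services GmbH, giving 13% + 69% = 82%.
Chain via Fairlane Holdings Ltd (R2): 99% × 32% = 31.68% of Ashford Manufacturing Inc.
Chain via Beacon Textiles S.p.A. (R2): 54% × 28% = 15.12% of Ashford Manufacturing Inc.
Chain via Larkspur Services GmbH (R2): 82% × 29% = 23.78% of Ashford Manufacturing Inc.
Aggregating (R3): 31.68% + 15.12% + 23.78% = 70.58%.

70.58%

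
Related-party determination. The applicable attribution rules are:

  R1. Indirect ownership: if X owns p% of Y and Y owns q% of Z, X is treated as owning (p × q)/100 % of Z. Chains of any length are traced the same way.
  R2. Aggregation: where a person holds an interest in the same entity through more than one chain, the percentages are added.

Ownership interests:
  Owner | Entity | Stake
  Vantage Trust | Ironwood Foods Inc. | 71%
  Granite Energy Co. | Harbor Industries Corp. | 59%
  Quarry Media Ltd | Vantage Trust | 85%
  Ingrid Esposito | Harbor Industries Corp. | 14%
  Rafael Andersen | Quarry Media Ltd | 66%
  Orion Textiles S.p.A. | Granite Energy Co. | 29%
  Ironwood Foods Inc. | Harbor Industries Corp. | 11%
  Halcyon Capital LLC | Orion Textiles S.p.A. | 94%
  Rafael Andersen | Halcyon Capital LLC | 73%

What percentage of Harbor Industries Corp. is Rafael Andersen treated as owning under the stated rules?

Chain via Halcyon Capital LLC → Orion Textiles S.p.A. → Granite Energy Co. (R1): 73% × 94% × 29% × 59% = 11.740882% of Harbor Industries Corp.
Chain via Quarry Media Ltd → Vantage Trust → Ironwood Foods Inc. (R1): 66% × 85% × 71% × 11% = 4.38141% of Harbor Industries Corp.
Aggregating (R2): 11.740882% + 4.38141% = 16.122292%.

16.122292%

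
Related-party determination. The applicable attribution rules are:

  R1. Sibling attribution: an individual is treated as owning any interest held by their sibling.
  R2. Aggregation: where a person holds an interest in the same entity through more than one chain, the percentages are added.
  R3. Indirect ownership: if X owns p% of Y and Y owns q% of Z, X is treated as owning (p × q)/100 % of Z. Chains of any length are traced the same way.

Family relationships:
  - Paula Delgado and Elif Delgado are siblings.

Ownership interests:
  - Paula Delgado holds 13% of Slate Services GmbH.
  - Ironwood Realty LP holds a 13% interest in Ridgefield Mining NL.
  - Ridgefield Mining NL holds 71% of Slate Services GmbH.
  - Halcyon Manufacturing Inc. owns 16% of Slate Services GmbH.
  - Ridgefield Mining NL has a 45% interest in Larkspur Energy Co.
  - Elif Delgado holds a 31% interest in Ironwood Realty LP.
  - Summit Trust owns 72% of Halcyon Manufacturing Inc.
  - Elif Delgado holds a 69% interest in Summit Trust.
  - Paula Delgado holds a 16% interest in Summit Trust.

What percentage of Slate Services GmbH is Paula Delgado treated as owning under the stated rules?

25.6533%

By sibling attribution (R1), Paula Delgado is treated as also owning Elif Delgado's interest in Summit Trust, giving 16% + 69% = 85%.
By sibling attribution (R1), Paula Delgado is treated as owning Elif Delgado's 31% interest in Ironwood Realty LP.
Chain via Summit Trust → Halcyon Manufacturing Inc. (R3): 85% × 72% × 16% = 9.792% of Slate Services GmbH.
Direct interest in Slate Services GmbH: 13%.
Chain via Ironwood Realty LP → Ridgefield Mining NL (R3): 31% × 13% × 71% = 2.8613% of Slate Services GmbH.
Aggregating (R2): 9.792% + 13% + 2.8613% = 25.6533%.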